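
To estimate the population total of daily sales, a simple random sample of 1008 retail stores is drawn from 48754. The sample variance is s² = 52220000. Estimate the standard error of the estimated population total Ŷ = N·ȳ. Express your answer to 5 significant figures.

1.0982 × 10^7

Var(Ŷ) = N²·Var(ȳ) = N²·(1 − n/N)·s²/n.
f = 1008/48754 = 0.02067523; Var(ȳ) = 0.97932477·52220000/1008 = 50734.464.
Var(Ŷ) = 48754² · 50734.464 = 1.2059341 × 10^14.
SE(Ŷ) = √(1.2059341 × 10^14) = 1.0982 × 10^7.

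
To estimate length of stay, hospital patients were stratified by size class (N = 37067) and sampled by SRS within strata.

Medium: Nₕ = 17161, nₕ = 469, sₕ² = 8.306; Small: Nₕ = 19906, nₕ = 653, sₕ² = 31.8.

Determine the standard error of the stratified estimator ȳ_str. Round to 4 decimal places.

Var(ȳ_str) = Σₕ Wₕ²(1 − fₕ)sₕ²/nₕ with Wₕ = Nₕ/N, N = 37067.
Medium: Wₕ = 0.46297246; term = 0.46297246²·(1 − 0.02732941)·8.306/469 = 0.0036922847.
Small: Wₕ = 0.53702754; term = 0.53702754²·(1 − 0.03280418)·31.8/653 = 0.013583806.
Sum = 0.017276091.
SE = √(0.017276091) = 0.1314.

0.1314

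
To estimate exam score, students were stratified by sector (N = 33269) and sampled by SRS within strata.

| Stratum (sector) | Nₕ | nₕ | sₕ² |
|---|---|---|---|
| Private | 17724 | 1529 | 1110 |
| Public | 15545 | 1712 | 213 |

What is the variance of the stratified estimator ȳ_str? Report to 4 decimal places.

Var(ȳ_str) = Σₕ Wₕ²(1 − fₕ)sₕ²/nₕ with Wₕ = Nₕ/N, N = 33269.
Private: Wₕ = 0.53274820; term = 0.53274820²·(1 − 0.08626721)·1110/1529 = 0.18826895.
Public: Wₕ = 0.46725180; term = 0.46725180²·(1 − 0.11013188)·213/1712 = 0.024171492.
Sum = 0.21244044.

0.2124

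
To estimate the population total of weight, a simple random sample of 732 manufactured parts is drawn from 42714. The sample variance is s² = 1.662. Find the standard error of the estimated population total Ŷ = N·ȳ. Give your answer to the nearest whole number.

2018

Var(Ŷ) = N²·Var(ȳ) = N²·(1 − n/N)·s²/n.
f = 732/42714 = 0.01713724; Var(ȳ) = 0.98286276·1.662/732 = 0.0022315818.
Var(Ŷ) = 42714² · 0.0022315818 = 4.0714893 × 10^6.
SE(Ŷ) = √(4.0714893 × 10^6) = 2018.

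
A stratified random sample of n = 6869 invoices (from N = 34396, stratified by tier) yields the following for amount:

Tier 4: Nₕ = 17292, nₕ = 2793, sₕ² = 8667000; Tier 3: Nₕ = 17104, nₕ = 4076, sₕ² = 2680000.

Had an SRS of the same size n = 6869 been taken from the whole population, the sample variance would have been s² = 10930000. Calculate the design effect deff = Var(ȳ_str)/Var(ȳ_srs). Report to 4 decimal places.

Var(ȳ_str) = Σ Wₕ²(1−fₕ)sₕ²/nₕ with Wₕ = Nₕ/34396:
  Tier 4: (17292/34396)²·(1−2793/17292)·8667000/2793 = 657.60523
  Tier 3: (17104/34396)²·(1−4076/17104)·2680000/4076 = 123.83978
  → Var(ȳ_str) = 781.44501.
Var(ȳ_srs) = (1 − 6869/34396)·10930000/6869 = 1273.4374.
deff = 781.44501 / 1273.4374 = 0.6137.

0.6137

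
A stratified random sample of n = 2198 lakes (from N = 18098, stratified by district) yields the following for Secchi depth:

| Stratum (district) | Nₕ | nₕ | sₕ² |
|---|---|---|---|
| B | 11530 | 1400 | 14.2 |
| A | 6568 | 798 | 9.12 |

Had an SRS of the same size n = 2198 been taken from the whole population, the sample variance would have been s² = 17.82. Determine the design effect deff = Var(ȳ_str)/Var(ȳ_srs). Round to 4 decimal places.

0.6934

Var(ȳ_str) = Σ Wₕ²(1−fₕ)sₕ²/nₕ with Wₕ = Nₕ/18098:
  B: (11530/18098)²·(1−1400/11530)·14.2/1400 = 0.0036169116
  A: (6568/18098)²·(1−798/6568)·9.12/798 = 0.0013223297
  → Var(ȳ_str) = 0.0049392413.
Var(ȳ_srs) = (1 − 2198/18098)·17.82/2198 = 0.0071227312.
deff = 0.0049392413 / 0.0071227312 = 0.6934.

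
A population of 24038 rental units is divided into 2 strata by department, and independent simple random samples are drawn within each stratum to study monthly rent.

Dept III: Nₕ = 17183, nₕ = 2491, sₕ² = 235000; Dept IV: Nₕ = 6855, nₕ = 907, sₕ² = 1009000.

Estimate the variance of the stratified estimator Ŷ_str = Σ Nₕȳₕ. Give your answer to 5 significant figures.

6.9175 × 10^10

Var(Ŷ_str) = Σₕ Nₕ²(1 − fₕ)sₕ²/nₕ.
Dept III: 17183²·(1 − 2491/17183)·235000/2491 = 2.3816286 × 10^10.
Dept IV: 6855²·(1 − 907/6855)·1009000/907 = 4.5358877 × 10^10.
Sum = 6.9175163 × 10^10.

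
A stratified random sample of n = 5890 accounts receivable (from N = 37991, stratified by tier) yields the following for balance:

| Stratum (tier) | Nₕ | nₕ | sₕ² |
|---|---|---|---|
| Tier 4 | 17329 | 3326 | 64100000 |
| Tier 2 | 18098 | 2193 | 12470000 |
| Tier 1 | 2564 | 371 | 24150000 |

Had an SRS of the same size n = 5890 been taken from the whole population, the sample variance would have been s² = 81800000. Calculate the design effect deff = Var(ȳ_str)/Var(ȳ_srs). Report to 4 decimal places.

Var(ȳ_str) = Σ Wₕ²(1−fₕ)sₕ²/nₕ with Wₕ = Nₕ/37991:
  Tier 4: (17329/37991)²·(1−3326/17329)·64100000/3326 = 3240.1784
  Tier 2: (18098/37991)²·(1−2193/18098)·12470000/2193 = 1134.0459
  Tier 1: (2564/37991)²·(1−371/2564)·24150000/371 = 253.59368
  → Var(ȳ_str) = 4627.818.
Var(ȳ_srs) = (1 − 5890/37991)·81800000/5890 = 11734.804.
deff = 4627.818 / 11734.804 = 0.3944.

0.3944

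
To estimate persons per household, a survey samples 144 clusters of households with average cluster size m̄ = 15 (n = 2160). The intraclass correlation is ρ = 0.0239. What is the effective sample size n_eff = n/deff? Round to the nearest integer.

deff = 1 + (15 − 1)·0.0239 = 1 + 0.3346 = 1.3346.
n_eff = 2160 / 1.3346 = 1618.

1618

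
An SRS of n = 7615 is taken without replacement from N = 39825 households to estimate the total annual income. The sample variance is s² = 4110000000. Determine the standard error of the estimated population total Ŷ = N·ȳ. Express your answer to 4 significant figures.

Var(Ŷ) = N²·Var(ȳ) = N²·(1 − n/N)·s²/n.
f = 7615/39825 = 0.19121155; Var(ȳ) = 0.80878845·4110000000/7615 = 436522.72.
Var(Ŷ) = 39825² · 436522.72 = 6.923384 × 10^14.
SE(Ŷ) = √(6.923384 × 10^14) = 2.631 × 10^7.

2.631 × 10^7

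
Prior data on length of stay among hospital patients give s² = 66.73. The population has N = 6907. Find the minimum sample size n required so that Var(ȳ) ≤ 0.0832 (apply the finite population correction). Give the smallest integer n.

Without fpc, n₀ = s²/D = 66.73/0.0832 = 802.0433.
With fpc, (1 − n/N)·s²/n ≤ D requires n ≥ n₀/(1 + n₀/N) = 802.0433/(1 + 802.0433/6907) = 718.5993.
Rounding up, n = 719.

719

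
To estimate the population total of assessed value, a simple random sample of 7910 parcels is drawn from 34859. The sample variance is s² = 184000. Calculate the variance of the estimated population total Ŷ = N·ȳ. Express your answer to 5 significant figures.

Var(Ŷ) = N²·Var(ȳ) = N²·(1 − n/N)·s²/n.
f = 7910/34859 = 0.22691414; Var(ȳ) = 0.77308586·184000/7910 = 17.983287.
Var(Ŷ) = 34859² · 17.983287 = 2.1852389 × 10^10.

2.1852 × 10^10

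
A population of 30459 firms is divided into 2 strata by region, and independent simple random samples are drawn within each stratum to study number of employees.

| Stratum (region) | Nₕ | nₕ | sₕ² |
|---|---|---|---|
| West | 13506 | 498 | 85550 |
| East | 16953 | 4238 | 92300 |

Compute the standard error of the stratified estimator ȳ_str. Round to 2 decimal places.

6.13

Var(ȳ_str) = Σₕ Wₕ²(1 − fₕ)sₕ²/nₕ with Wₕ = Nₕ/N, N = 30459.
West: Wₕ = 0.44341574; term = 0.44341574²·(1 − 0.03687250)·85550/498 = 32.530944.
East: Wₕ = 0.55658426; term = 0.55658426²·(1 − 0.24998525)·92300/4238 = 5.0602549.
Sum = 37.591199.
SE = √(37.591199) = 6.13.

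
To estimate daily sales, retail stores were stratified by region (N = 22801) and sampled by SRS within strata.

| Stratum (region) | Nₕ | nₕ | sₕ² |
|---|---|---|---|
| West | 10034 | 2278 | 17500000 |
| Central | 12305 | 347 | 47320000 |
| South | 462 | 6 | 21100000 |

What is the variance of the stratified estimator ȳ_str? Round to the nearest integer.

41172

Var(ȳ_str) = Σₕ Wₕ²(1 − fₕ)sₕ²/nₕ with Wₕ = Nₕ/N, N = 22801.
West: Wₕ = 0.44006842; term = 0.44006842²·(1 − 0.22702810)·17500000/2278 = 1149.9751.
Central: Wₕ = 0.53966931; term = 0.53966931²·(1 − 0.02819992)·47320000/347 = 38596.475.
South: Wₕ = 0.02026227; term = 0.02026227²·(1 − 0.01298701)·21100000/6 = 1425.0504.
Sum = 41171.501.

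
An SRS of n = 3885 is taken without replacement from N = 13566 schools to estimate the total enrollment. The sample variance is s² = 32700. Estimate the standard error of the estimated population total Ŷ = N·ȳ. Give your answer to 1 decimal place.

Var(Ŷ) = N²·Var(ȳ) = N²·(1 − n/N)·s²/n.
f = 3885/13566 = 0.28637771; Var(ȳ) = 0.71362229·32700/3885 = 6.0065506.
Var(Ŷ) = 13566² · 6.0065506 = 1.1054237 × 10^9.
SE(Ŷ) = √(1.1054237 × 10^9) = 33247.9.

33247.9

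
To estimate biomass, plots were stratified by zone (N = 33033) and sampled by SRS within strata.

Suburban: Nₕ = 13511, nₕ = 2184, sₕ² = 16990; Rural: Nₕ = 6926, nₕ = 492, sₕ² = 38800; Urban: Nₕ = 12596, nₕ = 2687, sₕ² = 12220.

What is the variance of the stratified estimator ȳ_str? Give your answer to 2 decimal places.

4.83

Var(ȳ_str) = Σₕ Wₕ²(1 − fₕ)sₕ²/nₕ with Wₕ = Nₕ/N, N = 33033.
Suburban: Wₕ = 0.40901523; term = 0.40901523²·(1 − 0.16164607)·16990/2184 = 1.0910562.
Rural: Wₕ = 0.20966912; term = 0.20966912²·(1 − 0.07103667)·38800/492 = 3.2205803.
Urban: Wₕ = 0.38131565; term = 0.38131565²·(1 − 0.21332169)·12220/2687 = 0.52019957.
Sum = 4.8318361.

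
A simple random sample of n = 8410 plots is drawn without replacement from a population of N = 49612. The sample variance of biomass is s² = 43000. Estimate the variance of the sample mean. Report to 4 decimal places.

4.2462

Under SRS without replacement, Var(ȳ) = (1 − f)·s²/n with f = n/N = 8410/49612 = 0.16951544.
Var(ȳ) = (1 − 0.16951544)·43000/8410 = 0.83048456·5.1129608 = 4.246235.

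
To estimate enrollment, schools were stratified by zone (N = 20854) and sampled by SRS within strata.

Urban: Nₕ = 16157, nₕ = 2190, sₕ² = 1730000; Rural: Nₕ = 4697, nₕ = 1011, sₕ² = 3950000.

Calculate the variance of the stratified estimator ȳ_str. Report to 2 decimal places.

565.45

Var(ȳ_str) = Σₕ Wₕ²(1 − fₕ)sₕ²/nₕ with Wₕ = Nₕ/N, N = 20854.
Urban: Wₕ = 0.77476743; term = 0.77476743²·(1 − 0.13554497)·1730000/2190 = 409.90867.
Rural: Wₕ = 0.22523257; term = 0.22523257²·(1 − 0.21524377)·3950000/1011 = 155.54036.
Sum = 565.44903.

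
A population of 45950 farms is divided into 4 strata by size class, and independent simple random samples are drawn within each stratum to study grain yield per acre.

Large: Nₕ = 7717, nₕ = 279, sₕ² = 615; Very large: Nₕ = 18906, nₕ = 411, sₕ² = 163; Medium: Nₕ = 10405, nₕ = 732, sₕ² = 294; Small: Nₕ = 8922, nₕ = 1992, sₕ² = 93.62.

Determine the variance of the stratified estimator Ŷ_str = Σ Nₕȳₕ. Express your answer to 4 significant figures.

3.085 × 10^8

Var(Ŷ_str) = Σₕ Nₕ²(1 − fₕ)sₕ²/nₕ.
Large: 7717²·(1 − 279/7717)·615/279 = 1.2652478 × 10^8.
Very large: 18906²·(1 − 411/18906)·163/411 = 1.3867551 × 10^8.
Medium: 10405²·(1 − 732/10405)·294/732 = 4.0424022 × 10^7.
Small: 8922²·(1 − 1992/8922)·93.62/1992 = 2.9058605 × 10^6.
Sum = 3.0853017 × 10^8.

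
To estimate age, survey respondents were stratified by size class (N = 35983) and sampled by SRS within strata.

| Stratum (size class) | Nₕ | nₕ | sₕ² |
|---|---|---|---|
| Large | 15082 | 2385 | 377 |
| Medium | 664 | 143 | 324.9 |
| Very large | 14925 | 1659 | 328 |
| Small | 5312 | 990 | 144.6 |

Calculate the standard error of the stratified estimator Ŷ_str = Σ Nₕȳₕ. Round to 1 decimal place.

8576.4

Var(Ŷ_str) = Σₕ Nₕ²(1 − fₕ)sₕ²/nₕ.
Large: 15082²·(1 − 2385/15082)·377/2385 = 3.0270042 × 10^7.
Medium: 664²·(1 − 143/664)·324.9/143 = 785994.44.
Very large: 14925²·(1 − 1659/14925)·328/1659 = 3.9145495 × 10^7.
Small: 5312²·(1 − 990/5312)·144.6/990 = 3.3533272 × 10^6.
Sum = 7.3554859 × 10^7.
SE = √(7.3554859 × 10^7) = 8576.4.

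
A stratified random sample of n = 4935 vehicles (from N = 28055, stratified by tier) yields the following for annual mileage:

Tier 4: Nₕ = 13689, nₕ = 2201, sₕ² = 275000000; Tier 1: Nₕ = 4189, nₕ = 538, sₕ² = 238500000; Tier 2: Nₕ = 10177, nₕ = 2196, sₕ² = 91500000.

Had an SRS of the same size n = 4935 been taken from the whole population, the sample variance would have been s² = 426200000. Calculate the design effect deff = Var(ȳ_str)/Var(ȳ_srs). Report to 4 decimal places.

0.5322

Var(ȳ_str) = Σ Wₕ²(1−fₕ)sₕ²/nₕ with Wₕ = Nₕ/28055:
  Tier 4: (13689/28055)²·(1−2201/13689)·275000000/2201 = 24963.66
  Tier 1: (4189/28055)²·(1−538/4189)·238500000/538 = 8614.0573
  Tier 2: (10177/28055)²·(1−2196/10177)·91500000/2196 = 4299.7707
  → Var(ȳ_str) = 37877.488.
Var(ȳ_srs) = (1 − 4935/28055)·426200000/4935 = 71171.127.
deff = 37877.488 / 71171.127 = 0.5322.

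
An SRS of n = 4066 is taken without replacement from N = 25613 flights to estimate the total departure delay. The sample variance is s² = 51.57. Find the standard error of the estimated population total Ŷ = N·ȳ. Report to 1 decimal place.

Var(Ŷ) = N²·Var(ȳ) = N²·(1 − n/N)·s²/n.
f = 4066/25613 = 0.15874751; Var(ȳ) = 0.84125249·51.57/4066 = 0.010669796.
Var(Ŷ) = 25613² · 0.010669796 = 6.9996611 × 10^6.
SE(Ŷ) = √(6.9996611 × 10^6) = 2645.7.

2645.7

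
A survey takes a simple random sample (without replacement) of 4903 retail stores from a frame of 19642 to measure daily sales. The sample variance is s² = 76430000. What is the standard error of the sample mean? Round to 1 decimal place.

Under SRS without replacement, Var(ȳ) = (1 − f)·s²/n with f = n/N = 4903/19642 = 0.24961817.
Var(ȳ) = (1 − 0.24961817)·76430000/4903 = 0.75038183·15588.415 = 11697.264.
SE(ȳ) = √(11697.264) = 108.2.

108.2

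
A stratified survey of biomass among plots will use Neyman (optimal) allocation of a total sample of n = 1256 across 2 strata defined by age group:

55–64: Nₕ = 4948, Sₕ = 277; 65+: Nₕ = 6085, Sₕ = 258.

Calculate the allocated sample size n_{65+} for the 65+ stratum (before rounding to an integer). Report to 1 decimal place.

670.6

Neyman allocation: nₕ = n·NₕSₕ / Σⱼ NⱼSⱼ.
Σ NⱼSⱼ = 4948·277 + 6085·258 = 2.940526 × 10^6.
n_{65+} = 1256·6085·258 / (2.940526 × 10^6) = 670.6.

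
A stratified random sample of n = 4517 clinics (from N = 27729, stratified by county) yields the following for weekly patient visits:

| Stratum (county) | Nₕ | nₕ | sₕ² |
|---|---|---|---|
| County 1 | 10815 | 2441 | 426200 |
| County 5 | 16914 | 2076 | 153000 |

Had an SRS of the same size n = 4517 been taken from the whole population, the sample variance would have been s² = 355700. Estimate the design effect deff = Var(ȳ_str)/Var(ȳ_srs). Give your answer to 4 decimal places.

0.6769

Var(ȳ_str) = Σ Wₕ²(1−fₕ)sₕ²/nₕ with Wₕ = Nₕ/27729:
  County 1: (10815/27729)²·(1−2441/10815)·426200/2441 = 20.56538
  County 5: (16914/27729)²·(1−2076/16914)·153000/2076 = 24.055665
  → Var(ȳ_str) = 44.621045.
Var(ȳ_srs) = (1 − 4517/27729)·355700/4517 = 65.91923.
deff = 44.621045 / 65.91923 = 0.6769.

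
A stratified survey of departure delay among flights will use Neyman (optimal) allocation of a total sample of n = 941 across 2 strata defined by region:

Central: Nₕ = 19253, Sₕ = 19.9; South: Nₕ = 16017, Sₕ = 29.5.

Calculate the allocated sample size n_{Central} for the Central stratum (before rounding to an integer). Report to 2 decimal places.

421.36

Neyman allocation: nₕ = n·NₕSₕ / Σⱼ NⱼSⱼ.
Σ NⱼSⱼ = 19253·19.9 + 16017·29.5 = 855636.2.
n_{Central} = 941·19253·19.9 / 855636.2 = 421.36.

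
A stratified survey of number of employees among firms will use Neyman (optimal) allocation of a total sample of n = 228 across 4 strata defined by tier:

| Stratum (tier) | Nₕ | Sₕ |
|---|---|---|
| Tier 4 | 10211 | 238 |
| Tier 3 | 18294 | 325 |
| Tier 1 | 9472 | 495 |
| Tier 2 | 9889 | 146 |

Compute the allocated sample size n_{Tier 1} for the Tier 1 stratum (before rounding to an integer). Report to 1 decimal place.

Neyman allocation: nₕ = n·NₕSₕ / Σⱼ NⱼSⱼ.
Σ NⱼSⱼ = 10211·238 + 18294·325 + 9472·495 + 9889·146 = 1.4508202 × 10^7.
n_{Tier 1} = 228·9472·495 / (1.4508202 × 10^7) = 73.7.

73.7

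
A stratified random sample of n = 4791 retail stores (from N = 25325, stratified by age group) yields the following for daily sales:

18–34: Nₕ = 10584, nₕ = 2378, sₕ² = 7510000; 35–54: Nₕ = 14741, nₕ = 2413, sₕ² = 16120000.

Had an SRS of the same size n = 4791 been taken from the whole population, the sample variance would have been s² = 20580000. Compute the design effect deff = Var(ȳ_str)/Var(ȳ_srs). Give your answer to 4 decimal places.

Var(ȳ_str) = Σ Wₕ²(1−fₕ)sₕ²/nₕ with Wₕ = Nₕ/25325:
  18–34: (10584/25325)²·(1−2378/10584)·7510000/2378 = 427.67171
  35–54: (14741/25325)²·(1−2413/14741)·16120000/2413 = 1892.9031
  → Var(ȳ_str) = 2320.5748.
Var(ȳ_srs) = (1 − 4791/25325)·20580000/4791 = 3482.9184.
deff = 2320.5748 / 3482.9184 = 0.6663.

0.6663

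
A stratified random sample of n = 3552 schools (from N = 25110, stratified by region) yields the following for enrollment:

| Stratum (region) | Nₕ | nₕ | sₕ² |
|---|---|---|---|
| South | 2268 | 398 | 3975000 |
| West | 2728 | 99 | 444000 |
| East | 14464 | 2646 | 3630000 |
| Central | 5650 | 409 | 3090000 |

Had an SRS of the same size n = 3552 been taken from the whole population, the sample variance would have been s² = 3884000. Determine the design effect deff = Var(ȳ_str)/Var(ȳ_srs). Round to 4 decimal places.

Var(ȳ_str) = Σ Wₕ²(1−fₕ)sₕ²/nₕ with Wₕ = Nₕ/25110:
  South: (2268/25110)²·(1−398/2268)·3975000/398 = 67.180819
  West: (2728/25110)²·(1−99/2728)·444000/99 = 51.013991
  East: (14464/25110)²·(1−2646/14464)·3630000/2646 = 371.92533
  Central: (5650/25110)²·(1−409/5650)·3090000/409 = 354.81695
  → Var(ȳ_str) = 844.93709.
Var(ȳ_srs) = (1 − 3552/25110)·3884000/3552 = 938.78906.
deff = 844.93709 / 938.78906 = 0.9000.

0.9000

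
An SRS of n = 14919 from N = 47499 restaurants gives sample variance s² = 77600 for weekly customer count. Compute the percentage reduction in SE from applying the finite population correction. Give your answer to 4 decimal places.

f = n/N = 14919/47499 = 0.31409082.
SE_no-fpc = √(s²/n) = 2.2806624; SE_fpc = √((1−f)s²/n) = 1.8888363.
Ratio = √(1−f) = 0.82819634. Reduction = 100·(1 − 0.82819634) = 17.1804%.

17.1804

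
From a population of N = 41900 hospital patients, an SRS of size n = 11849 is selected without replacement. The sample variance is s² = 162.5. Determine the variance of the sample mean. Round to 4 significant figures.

0.009836

Under SRS without replacement, Var(ȳ) = (1 − f)·s²/n with f = n/N = 11849/41900 = 0.28279236.
Var(ȳ) = (1 − 0.28279236)·162.5/11849 = 0.71720764·0.013714237 = 0.0098359559.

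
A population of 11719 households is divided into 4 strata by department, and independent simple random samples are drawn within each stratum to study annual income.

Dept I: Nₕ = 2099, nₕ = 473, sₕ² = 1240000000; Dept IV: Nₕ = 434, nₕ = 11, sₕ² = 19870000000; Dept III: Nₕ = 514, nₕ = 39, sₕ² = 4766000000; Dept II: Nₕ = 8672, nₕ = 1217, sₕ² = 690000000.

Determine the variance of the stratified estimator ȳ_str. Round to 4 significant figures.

Var(ȳ_str) = Σₕ Wₕ²(1 − fₕ)sₕ²/nₕ with Wₕ = Nₕ/N, N = 11719.
Dept I: Wₕ = 0.17911085; term = 0.17911085²·(1 − 0.22534540)·1240000000/473 = 65149.699.
Dept IV: Wₕ = 0.03703388; term = 0.03703388²·(1 − 0.02534562)·19870000000/11 = 2.4146499 × 10^6.
Dept III: Wₕ = 0.04386040; term = 0.04386040²·(1 − 0.07587549)·4766000000/39 = 217252.63.
Dept II: Wₕ = 0.73999488; term = 0.73999488²·(1 − 0.14033672)·690000000/1217 = 266897.39.
Sum = 2.9639496 × 10^6.

2.964 × 10^6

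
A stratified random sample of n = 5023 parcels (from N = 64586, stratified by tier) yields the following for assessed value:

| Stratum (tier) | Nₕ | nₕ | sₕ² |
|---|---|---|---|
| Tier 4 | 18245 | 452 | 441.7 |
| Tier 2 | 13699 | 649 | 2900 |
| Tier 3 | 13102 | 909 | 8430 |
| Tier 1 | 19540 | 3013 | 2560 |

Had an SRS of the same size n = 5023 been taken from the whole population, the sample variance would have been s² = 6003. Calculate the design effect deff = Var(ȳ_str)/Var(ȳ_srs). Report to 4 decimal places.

Var(ȳ_str) = Σ Wₕ²(1−fₕ)sₕ²/nₕ with Wₕ = Nₕ/64586:
  Tier 4: (18245/64586)²·(1−452/18245)·441.7/452 = 0.076051053
  Tier 2: (13699/64586)²·(1−649/13699)·2900/649 = 0.19150314
  Tier 3: (13102/64586)²·(1−909/13102)·8430/909 = 0.35516903
  Tier 1: (19540/64586)²·(1−3013/19540)·2560/3013 = 0.0657783
  → Var(ȳ_str) = 0.68850152.
Var(ȳ_srs) = (1 − 5023/64586)·6003/5023 = 1.1021567.
deff = 0.68850152 / 1.1021567 = 0.6247.

0.6247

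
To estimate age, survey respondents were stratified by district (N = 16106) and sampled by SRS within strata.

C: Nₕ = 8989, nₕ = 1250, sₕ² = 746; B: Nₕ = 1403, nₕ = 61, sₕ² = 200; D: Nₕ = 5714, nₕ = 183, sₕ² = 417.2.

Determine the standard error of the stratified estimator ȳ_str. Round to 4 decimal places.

0.6794

Var(ȳ_str) = Σₕ Wₕ²(1 − fₕ)sₕ²/nₕ with Wₕ = Nₕ/N, N = 16106.
C: Wₕ = 0.55811499; term = 0.55811499²·(1 − 0.13905885)·746/1250 = 0.16004778.
B: Wₕ = 0.08711039; term = 0.08711039²·(1 − 0.04347826)·200/61 = 0.023797698.
D: Wₕ = 0.35477462; term = 0.35477462²·(1 − 0.03202660)·417.2/183 = 0.27775489.
Sum = 0.46160037.
SE = √(0.46160037) = 0.6794.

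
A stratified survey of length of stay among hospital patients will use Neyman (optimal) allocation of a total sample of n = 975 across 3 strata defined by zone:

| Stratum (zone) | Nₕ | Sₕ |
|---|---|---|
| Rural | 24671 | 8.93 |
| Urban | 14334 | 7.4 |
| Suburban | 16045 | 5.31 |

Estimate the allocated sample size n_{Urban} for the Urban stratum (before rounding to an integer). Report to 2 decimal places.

251.27

Neyman allocation: nₕ = n·NₕSₕ / Σⱼ NⱼSⱼ.
Σ NⱼSⱼ = 24671·8.93 + 14334·7.4 + 16045·5.31 = 411582.58.
n_{Urban} = 975·14334·7.4 / 411582.58 = 251.27.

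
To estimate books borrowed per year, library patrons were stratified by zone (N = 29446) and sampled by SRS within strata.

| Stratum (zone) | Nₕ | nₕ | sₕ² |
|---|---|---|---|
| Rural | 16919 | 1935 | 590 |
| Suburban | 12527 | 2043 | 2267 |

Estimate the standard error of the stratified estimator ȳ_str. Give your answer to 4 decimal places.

0.5072

Var(ȳ_str) = Σₕ Wₕ²(1 − fₕ)sₕ²/nₕ with Wₕ = Nₕ/N, N = 29446.
Rural: Wₕ = 0.57457719; term = 0.57457719²·(1 − 0.11436846)·590/1935 = 0.089149904.
Suburban: Wₕ = 0.42542281; term = 0.42542281²·(1 − 0.16308773)·2267/2043 = 0.16807558.
Sum = 0.25722548.
SE = √(0.25722548) = 0.5072.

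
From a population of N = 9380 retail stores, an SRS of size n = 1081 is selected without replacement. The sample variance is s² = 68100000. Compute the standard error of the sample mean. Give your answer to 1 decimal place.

Under SRS without replacement, Var(ȳ) = (1 − f)·s²/n with f = n/N = 1081/9380 = 0.11524520.
Var(ȳ) = (1 − 0.11524520)·68100000/1081 = 0.88475480·62997.225 = 55737.097.
SE(ȳ) = √(55737.097) = 236.1.

236.1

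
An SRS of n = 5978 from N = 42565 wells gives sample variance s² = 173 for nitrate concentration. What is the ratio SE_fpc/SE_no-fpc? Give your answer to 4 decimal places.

0.9271

f = n/N = 5978/42565 = 0.14044403.
SE_no-fpc = √(s²/n) = 0.17011597; SE_fpc = √((1−f)s²/n) = 0.15771833.
Ratio = √(1−f) = 0.92712242.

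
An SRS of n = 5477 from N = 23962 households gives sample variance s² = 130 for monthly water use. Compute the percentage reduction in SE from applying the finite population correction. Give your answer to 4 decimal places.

f = n/N = 5477/23962 = 0.22857024.
SE_no-fpc = √(s²/n) = 0.15406369; SE_fpc = √((1−f)s²/n) = 0.1353158.
Ratio = √(1−f) = 0.87831074. Reduction = 100·(1 − 0.87831074) = 12.1689%.

12.1689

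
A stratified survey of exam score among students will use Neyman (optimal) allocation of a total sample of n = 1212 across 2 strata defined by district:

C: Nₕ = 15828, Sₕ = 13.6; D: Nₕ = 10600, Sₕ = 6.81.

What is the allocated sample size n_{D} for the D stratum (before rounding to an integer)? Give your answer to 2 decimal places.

Neyman allocation: nₕ = n·NₕSₕ / Σⱼ NⱼSⱼ.
Σ NⱼSⱼ = 15828·13.6 + 10600·6.81 = 287446.8.
n_{D} = 1212·10600·6.81 / 287446.8 = 304.37.

304.37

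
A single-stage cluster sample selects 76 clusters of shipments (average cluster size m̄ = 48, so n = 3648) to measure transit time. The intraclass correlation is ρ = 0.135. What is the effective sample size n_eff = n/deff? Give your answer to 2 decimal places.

496.66

deff = 1 + (48 − 1)·0.135 = 1 + 6.345 = 7.345.
n_eff = 3648 / 7.345 = 496.66.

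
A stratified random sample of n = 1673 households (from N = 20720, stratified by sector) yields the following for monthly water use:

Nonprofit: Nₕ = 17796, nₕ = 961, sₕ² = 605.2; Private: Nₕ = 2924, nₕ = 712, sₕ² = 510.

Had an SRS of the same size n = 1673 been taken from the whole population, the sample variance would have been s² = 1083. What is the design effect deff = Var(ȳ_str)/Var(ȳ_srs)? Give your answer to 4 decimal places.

Var(ȳ_str) = Σ Wₕ²(1−fₕ)sₕ²/nₕ with Wₕ = Nₕ/20720:
  Nonprofit: (17796/20720)²·(1−961/17796)·605.2/961 = 0.43947234
  Private: (2924/20720)²·(1−712/2924)·510/712 = 0.010791285
  → Var(ȳ_str) = 0.45026363.
Var(ȳ_srs) = (1 − 1673/20720)·1083/1673 = 0.59507177.
deff = 0.45026363 / 0.59507177 = 0.7567.

0.7567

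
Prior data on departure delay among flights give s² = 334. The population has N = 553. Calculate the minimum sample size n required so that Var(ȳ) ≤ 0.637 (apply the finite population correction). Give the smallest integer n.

270

Without fpc, n₀ = s²/D = 334/0.637 = 524.3328.
With fpc, (1 − n/N)·s²/n ≤ D requires n ≥ n₀/(1 + n₀/N) = 524.3328/(1 + 524.3328/553) = 269.1425.
Rounding up, n = 270.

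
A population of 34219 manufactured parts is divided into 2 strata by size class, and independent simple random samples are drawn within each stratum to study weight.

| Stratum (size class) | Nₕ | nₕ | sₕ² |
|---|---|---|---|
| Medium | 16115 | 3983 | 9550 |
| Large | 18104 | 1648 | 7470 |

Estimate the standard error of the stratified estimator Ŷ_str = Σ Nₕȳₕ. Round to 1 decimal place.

42651.7

Var(Ŷ_str) = Σₕ Nₕ²(1 − fₕ)sₕ²/nₕ.
Medium: 16115²·(1 − 3983/16115)·9550/3983 = 4.6876565 × 10^8.
Large: 18104²·(1 − 1648/18104)·7470/1648 = 1.3503993 × 10^9.
Sum = 1.819165 × 10^9.
SE = √(1.819165 × 10^9) = 42651.7.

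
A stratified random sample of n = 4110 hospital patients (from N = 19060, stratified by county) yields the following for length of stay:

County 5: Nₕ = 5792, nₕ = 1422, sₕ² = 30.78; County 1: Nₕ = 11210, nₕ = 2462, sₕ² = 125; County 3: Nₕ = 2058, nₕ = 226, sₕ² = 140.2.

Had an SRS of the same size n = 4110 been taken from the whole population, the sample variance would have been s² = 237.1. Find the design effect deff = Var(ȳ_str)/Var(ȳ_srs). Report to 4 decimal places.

Var(ȳ_str) = Σ Wₕ²(1−fₕ)sₕ²/nₕ with Wₕ = Nₕ/19060:
  County 5: (5792/19060)²·(1−1422/5792)·30.78/1422 = 0.0015081107
  County 1: (11210/19060)²·(1−2462/11210)·125/2462 = 0.013705364
  County 3: (2058/19060)²·(1−226/2058)·140.2/226 = 0.0064382023
  → Var(ȳ_str) = 0.021651677.
Var(ȳ_srs) = (1 − 4110/19060)·237.1/4110 = 0.0452489.
deff = 0.021651677 / 0.0452489 = 0.4785.

0.4785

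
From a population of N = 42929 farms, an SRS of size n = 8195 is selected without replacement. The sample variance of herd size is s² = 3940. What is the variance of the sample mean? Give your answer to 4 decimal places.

0.3890

Under SRS without replacement, Var(ȳ) = (1 − f)·s²/n with f = n/N = 8195/42929 = 0.19089660.
Var(ȳ) = (1 − 0.19089660)·3940/8195 = 0.80910340·0.48078096 = 0.38900151.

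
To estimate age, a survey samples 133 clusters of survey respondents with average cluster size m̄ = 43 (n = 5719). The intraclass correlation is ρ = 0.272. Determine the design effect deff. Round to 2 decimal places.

deff = 1 + (43 − 1)·0.272 = 1 + 11.424 = 12.424.

12.42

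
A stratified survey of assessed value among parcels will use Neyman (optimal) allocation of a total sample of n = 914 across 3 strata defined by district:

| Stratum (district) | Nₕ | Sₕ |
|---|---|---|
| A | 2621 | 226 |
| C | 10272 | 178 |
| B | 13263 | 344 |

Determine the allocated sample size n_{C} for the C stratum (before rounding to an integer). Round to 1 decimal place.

Neyman allocation: nₕ = n·NₕSₕ / Σⱼ NⱼSⱼ.
Σ NⱼSⱼ = 2621·226 + 10272·178 + 13263·344 = 6.983234 × 10^6.
n_{C} = 914·10272·178 / (6.983234 × 10^6) = 239.3.

239.3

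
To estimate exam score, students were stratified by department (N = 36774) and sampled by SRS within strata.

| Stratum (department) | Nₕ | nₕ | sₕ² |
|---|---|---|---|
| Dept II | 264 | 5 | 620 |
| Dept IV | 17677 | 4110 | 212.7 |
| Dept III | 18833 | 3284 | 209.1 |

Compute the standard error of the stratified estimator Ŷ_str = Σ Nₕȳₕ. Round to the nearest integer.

Var(Ŷ_str) = Σₕ Nₕ²(1 − fₕ)sₕ²/nₕ.
Dept II: 264²·(1 − 5/264)·620/5 = 8.478624 × 10^6.
Dept IV: 17677²·(1 − 4110/17677)·212.7/4110 = 1.2411322 × 10^7.
Dept III: 18833²·(1 − 3284/18833)·209.1/3284 = 1.8645449 × 10^7.
Sum = 3.9535395 × 10^7.
SE = √(3.9535395 × 10^7) = 6288.

6288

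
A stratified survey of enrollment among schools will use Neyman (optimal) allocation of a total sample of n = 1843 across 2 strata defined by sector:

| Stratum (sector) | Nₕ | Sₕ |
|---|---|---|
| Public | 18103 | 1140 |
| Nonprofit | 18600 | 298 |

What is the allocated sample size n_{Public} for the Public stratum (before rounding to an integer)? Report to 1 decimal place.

Neyman allocation: nₕ = n·NₕSₕ / Σⱼ NⱼSⱼ.
Σ NⱼSⱼ = 18103·1140 + 18600·298 = 2.618022 × 10^7.
n_{Public} = 1843·18103·1140 / (2.618022 × 10^7) = 1452.8.

1452.8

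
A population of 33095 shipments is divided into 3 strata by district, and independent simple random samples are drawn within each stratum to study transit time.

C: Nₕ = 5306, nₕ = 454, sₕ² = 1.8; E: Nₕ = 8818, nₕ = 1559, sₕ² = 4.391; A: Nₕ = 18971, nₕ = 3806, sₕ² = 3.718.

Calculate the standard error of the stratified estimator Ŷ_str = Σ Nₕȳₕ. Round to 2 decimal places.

Var(Ŷ_str) = Σₕ Nₕ²(1 − fₕ)sₕ²/nₕ.
C: 5306²·(1 − 454/5306)·1.8/454 = 102071.55.
E: 8818²·(1 − 1559/8818)·4.391/1559 = 180286.92.
A: 18971²·(1 − 3806/18971)·3.718/3806 = 281043.3.
Sum = 563401.77.
SE = √(563401.77) = 750.60.

750.60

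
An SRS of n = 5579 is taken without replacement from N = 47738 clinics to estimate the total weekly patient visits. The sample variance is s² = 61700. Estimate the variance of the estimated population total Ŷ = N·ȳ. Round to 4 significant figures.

Var(Ŷ) = N²·Var(ȳ) = N²·(1 − n/N)·s²/n.
f = 5579/47738 = 0.11686707; Var(ȳ) = 0.88313293·61700/5579 = 9.7668582.
Var(Ŷ) = 47738² · 9.7668582 = 2.2257856 × 10^10.

2.226 × 10^10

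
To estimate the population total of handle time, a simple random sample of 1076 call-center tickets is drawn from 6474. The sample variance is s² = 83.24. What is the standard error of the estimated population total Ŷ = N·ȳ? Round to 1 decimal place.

Var(Ŷ) = N²·Var(ȳ) = N²·(1 − n/N)·s²/n.
f = 1076/6474 = 0.16620327; Var(ȳ) = 0.83379673·83.24/1076 = 0.064503011.
Var(Ŷ) = 6474² · 0.064503011 = 2.7034938 × 10^6.
SE(Ŷ) = √(2.7034938 × 10^6) = 1644.2.

1644.2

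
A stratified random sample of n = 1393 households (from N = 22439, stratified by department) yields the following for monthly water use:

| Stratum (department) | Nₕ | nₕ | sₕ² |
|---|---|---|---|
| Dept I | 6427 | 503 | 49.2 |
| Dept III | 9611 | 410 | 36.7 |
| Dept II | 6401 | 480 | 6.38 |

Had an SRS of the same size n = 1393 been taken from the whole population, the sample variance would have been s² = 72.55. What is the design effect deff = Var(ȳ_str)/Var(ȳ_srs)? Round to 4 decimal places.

0.4937

Var(ȳ_str) = Σ Wₕ²(1−fₕ)sₕ²/nₕ with Wₕ = Nₕ/22439:
  Dept I: (6427/22439)²·(1−503/6427)·49.2/503 = 0.0073962822
  Dept III: (9611/22439)²·(1−410/9611)·36.7/410 = 0.015720951
  Dept II: (6401/22439)²·(1−480/6401)·6.38/480 = 0.0010004959
  → Var(ȳ_str) = 0.024117729.
Var(ȳ_srs) = (1 − 1393/22439)·72.55/1393 = 0.048848628.
deff = 0.024117729 / 0.048848628 = 0.4937.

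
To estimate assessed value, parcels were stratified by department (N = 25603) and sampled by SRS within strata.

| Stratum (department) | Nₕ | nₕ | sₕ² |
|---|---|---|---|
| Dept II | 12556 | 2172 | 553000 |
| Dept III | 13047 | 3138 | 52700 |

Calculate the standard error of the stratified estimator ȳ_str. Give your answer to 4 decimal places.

Var(ȳ_str) = Σₕ Wₕ²(1 − fₕ)sₕ²/nₕ with Wₕ = Nₕ/N, N = 25603.
Dept II: Wₕ = 0.49041128; term = 0.49041128²·(1 − 0.17298503)·553000/2172 = 50.640686.
Dept III: Wₕ = 0.50958872; term = 0.50958872²·(1 − 0.24051506)·52700/3138 = 3.3121992.
Sum = 53.952885.
SE = √(53.952885) = 7.3453.

7.3453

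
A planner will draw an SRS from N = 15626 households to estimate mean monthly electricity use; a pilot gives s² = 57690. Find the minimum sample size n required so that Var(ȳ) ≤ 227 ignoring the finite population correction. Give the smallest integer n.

Without fpc, n₀ = s²/D = 57690/227 = 254.1410.
Rounding up, n = 255.

255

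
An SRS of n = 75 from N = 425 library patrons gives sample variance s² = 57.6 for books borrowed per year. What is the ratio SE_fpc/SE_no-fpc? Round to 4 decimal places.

f = n/N = 75/425 = 0.17647059.
SE_no-fpc = √(s²/n) = 0.87635609; SE_fpc = √((1−f)s²/n) = 0.79528019.
Ratio = √(1−f) = 0.90748521.

0.9075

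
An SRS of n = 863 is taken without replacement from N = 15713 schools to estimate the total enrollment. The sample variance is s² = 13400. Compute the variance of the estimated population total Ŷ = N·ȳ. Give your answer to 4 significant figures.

3.623 × 10^9

Var(Ŷ) = N²·Var(ȳ) = N²·(1 − n/N)·s²/n.
f = 863/15713 = 0.05492268; Var(ȳ) = 0.94507732·13400/863 = 14.674434.
Var(Ŷ) = 15713² · 14.674434 = 3.6230938 × 10^9.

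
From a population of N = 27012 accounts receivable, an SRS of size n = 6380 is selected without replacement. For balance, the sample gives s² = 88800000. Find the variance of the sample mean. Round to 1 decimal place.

Under SRS without replacement, Var(ȳ) = (1 − f)·s²/n with f = n/N = 6380/27012 = 0.23619132.
Var(ȳ) = (1 − 0.23619132)·88800000/6380 = 0.76380868·13918.495 = 10631.067.

10631.1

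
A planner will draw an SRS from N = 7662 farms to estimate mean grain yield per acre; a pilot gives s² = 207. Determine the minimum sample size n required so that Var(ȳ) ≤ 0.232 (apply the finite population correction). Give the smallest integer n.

800

Without fpc, n₀ = s²/D = 207/0.232 = 892.2414.
With fpc, (1 − n/N)·s²/n ≤ D requires n ≥ n₀/(1 + n₀/N) = 892.2414/(1 + 892.2414/7662) = 799.1771.
Rounding up, n = 800.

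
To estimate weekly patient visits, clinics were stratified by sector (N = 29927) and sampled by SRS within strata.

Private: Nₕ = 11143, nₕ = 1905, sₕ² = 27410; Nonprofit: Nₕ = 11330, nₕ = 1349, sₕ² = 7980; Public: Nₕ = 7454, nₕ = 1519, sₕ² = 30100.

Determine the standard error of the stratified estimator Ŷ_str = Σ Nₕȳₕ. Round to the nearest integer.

55016

Var(Ŷ_str) = Σₕ Nₕ²(1 − fₕ)sₕ²/nₕ.
Private: 11143²·(1 − 1905/11143)·27410/1905 = 1.4811333 × 10^9.
Nonprofit: 11330²·(1 − 1349/11330)·7980/1349 = 6.6895192 × 10^8.
Public: 7454²·(1 − 1519/7454)·30100/1519 = 8.7663506 × 10^8.
Sum = 3.0267203 × 10^9.
SE = √(3.0267203 × 10^9) = 55016.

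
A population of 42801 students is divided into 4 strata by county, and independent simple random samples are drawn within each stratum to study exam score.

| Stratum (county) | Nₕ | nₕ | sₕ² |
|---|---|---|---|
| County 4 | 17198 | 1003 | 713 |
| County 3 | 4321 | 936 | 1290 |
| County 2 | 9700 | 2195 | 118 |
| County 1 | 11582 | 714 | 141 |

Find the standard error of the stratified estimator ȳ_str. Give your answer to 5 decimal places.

0.36713

Var(ȳ_str) = Σₕ Wₕ²(1 − fₕ)sₕ²/nₕ with Wₕ = Nₕ/N, N = 42801.
County 4: Wₕ = 0.40181304; term = 0.40181304²·(1 − 0.05832073)·713/1003 = 0.10807859.
County 3: Wₕ = 0.10095559; term = 0.10095559²·(1 − 0.21661652)·1290/936 = 0.011003959.
County 2: Wₕ = 0.22663022; term = 0.22663022²·(1 − 0.22628866)·118/2195 = 0.0021362992.
County 1: Wₕ = 0.27060115; term = 0.27060115²·(1 − 0.06164738)·141/714 = 0.013568951.
Sum = 0.1347878.
SE = √(0.1347878) = 0.36713.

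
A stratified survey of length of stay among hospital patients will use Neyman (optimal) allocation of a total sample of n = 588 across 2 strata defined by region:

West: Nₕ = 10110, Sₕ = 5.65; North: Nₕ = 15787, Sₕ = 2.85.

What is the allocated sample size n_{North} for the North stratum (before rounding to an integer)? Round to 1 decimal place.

259.1

Neyman allocation: nₕ = n·NₕSₕ / Σⱼ NⱼSⱼ.
Σ NⱼSⱼ = 10110·5.65 + 15787·2.85 = 102114.45.
n_{North} = 588·15787·2.85 / 102114.45 = 259.1.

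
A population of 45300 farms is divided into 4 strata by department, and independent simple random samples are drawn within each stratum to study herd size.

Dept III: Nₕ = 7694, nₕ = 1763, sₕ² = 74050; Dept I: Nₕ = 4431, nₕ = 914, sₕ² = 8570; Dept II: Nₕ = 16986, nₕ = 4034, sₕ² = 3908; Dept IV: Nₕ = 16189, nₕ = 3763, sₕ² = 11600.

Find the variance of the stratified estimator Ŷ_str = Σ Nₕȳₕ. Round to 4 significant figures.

2.896 × 10^9

Var(Ŷ_str) = Σₕ Nₕ²(1 − fₕ)sₕ²/nₕ.
Dept III: 7694²·(1 − 1763/7694)·74050/1763 = 1.9166943 × 10^9.
Dept I: 4431²·(1 − 914/4431)·8570/914 = 1.4611969 × 10^8.
Dept II: 16986²·(1 − 4034/16986)·3908/4034 = 2.13131 × 10^8.
Dept IV: 16189²·(1 − 3763/16189)·11600/3763 = 6.2011915 × 10^8.
Sum = 2.8960641 × 10^9.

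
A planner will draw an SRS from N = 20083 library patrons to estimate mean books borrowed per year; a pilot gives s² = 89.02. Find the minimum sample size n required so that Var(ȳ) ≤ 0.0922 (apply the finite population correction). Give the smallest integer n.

922

Without fpc, n₀ = s²/D = 89.02/0.0922 = 965.5098.
With fpc, (1 − n/N)·s²/n ≤ D requires n ≥ n₀/(1 + n₀/N) = 965.5098/(1 + 965.5098/20083) = 921.2212.
Rounding up, n = 922.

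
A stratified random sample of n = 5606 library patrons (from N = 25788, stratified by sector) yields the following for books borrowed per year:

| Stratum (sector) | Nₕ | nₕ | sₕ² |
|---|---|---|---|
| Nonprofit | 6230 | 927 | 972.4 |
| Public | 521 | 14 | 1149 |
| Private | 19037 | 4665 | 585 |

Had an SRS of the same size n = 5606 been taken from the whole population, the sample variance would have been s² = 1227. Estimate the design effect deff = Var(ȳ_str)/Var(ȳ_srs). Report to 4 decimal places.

0.7957

Var(ȳ_str) = Σ Wₕ²(1−fₕ)sₕ²/nₕ with Wₕ = Nₕ/25788:
  Nonprofit: (6230/25788)²·(1−927/6230)·972.4/927 = 0.052112219
  Public: (521/25788)²·(1−14/521)·1149/14 = 0.032598855
  Private: (19037/25788)²·(1−4665/19037)·585/4665 = 0.051592267
  → Var(ȳ_str) = 0.13630334.
Var(ȳ_srs) = (1 − 5606/25788)·1227/5606 = 0.17129237.
deff = 0.13630334 / 0.17129237 = 0.7957.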